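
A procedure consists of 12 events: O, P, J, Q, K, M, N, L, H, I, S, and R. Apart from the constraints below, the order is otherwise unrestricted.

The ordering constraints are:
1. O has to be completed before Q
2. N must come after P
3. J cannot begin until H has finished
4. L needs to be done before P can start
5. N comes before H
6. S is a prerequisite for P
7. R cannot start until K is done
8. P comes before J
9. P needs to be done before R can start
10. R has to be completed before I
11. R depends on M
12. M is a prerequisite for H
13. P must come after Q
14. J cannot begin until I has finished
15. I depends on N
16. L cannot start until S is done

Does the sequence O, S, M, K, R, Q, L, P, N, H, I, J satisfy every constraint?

The sequence places R ahead of P.
That contradicts the constraint that P must precede R.

No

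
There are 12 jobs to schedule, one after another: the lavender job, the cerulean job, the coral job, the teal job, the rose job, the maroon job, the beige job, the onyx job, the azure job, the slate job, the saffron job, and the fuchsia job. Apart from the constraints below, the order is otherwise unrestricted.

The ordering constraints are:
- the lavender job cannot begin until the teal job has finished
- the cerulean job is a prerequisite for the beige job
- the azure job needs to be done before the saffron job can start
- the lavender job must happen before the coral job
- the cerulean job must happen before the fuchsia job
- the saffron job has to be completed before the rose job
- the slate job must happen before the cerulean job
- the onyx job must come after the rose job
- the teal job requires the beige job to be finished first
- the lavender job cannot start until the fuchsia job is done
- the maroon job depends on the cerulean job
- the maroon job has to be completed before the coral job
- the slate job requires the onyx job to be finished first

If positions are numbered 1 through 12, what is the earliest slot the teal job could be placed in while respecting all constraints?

The jobs that are forced before the teal job, directly or transitively, are the cerulean job, the rose job, the beige job, the onyx job, the azure job, the slate job, the saffron job. That's 7 jobs.
So at minimum 7 jobs come before the teal job, putting the teal job no earlier than position 8. That position is achievable by scheduling exactly those predecessors first.

8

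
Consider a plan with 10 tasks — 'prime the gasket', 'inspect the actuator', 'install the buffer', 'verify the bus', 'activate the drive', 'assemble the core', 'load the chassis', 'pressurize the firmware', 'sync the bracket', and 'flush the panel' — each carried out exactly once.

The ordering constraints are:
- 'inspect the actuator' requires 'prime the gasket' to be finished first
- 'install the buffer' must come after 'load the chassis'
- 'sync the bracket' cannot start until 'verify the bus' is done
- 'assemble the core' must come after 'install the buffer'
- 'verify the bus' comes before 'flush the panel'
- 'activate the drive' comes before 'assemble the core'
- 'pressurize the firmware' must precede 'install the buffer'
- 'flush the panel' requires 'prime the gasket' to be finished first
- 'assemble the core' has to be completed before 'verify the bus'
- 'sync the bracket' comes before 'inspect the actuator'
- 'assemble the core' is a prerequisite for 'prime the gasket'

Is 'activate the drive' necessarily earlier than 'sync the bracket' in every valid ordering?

Yes

Following the dependencies: 'activate the drive' → 'assemble the core' → 'verify the bus' → 'sync the bracket'.
That forces 'activate the drive' before 'sync the bracket' in every valid schedule.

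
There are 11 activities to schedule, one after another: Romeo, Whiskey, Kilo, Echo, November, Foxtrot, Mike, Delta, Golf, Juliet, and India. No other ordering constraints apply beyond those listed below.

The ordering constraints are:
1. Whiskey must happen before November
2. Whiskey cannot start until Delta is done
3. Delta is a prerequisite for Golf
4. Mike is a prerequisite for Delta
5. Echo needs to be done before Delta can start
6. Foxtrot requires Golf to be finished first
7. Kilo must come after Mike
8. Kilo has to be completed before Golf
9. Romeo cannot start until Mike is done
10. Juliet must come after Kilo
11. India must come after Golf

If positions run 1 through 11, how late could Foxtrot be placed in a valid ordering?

No constraint forces any activity after Foxtrot, so it can be placed last, in position 11.

11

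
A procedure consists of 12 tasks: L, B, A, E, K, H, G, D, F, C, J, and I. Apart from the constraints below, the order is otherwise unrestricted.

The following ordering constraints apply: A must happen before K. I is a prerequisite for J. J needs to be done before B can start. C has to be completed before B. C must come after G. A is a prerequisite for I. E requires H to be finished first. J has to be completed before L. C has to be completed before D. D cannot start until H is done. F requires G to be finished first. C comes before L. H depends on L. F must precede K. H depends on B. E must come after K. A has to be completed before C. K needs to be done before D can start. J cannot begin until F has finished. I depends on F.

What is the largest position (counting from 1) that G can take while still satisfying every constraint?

Every task that must follow G has to come after it. Tracing all chains starting from G, those tasks are: L, B, E, K, H, D, F, C, J, I — 10 in total.
So at least 10 tasks follow G, putting G no later than position 2. That position is achievable by scheduling everything else first.

2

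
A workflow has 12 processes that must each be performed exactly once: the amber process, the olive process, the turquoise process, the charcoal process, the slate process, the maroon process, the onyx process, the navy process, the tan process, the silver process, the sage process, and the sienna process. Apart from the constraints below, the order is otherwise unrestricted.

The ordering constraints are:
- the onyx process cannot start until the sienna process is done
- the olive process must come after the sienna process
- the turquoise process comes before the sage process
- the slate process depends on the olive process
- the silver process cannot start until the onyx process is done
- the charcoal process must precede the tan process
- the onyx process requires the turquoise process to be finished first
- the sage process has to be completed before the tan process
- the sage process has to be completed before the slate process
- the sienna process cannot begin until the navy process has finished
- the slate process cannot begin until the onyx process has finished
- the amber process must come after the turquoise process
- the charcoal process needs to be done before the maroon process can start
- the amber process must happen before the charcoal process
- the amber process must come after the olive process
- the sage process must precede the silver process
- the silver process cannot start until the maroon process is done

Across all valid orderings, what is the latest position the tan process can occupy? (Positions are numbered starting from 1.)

Nothing depends on the tan process, so it can be the final process, position 12.

12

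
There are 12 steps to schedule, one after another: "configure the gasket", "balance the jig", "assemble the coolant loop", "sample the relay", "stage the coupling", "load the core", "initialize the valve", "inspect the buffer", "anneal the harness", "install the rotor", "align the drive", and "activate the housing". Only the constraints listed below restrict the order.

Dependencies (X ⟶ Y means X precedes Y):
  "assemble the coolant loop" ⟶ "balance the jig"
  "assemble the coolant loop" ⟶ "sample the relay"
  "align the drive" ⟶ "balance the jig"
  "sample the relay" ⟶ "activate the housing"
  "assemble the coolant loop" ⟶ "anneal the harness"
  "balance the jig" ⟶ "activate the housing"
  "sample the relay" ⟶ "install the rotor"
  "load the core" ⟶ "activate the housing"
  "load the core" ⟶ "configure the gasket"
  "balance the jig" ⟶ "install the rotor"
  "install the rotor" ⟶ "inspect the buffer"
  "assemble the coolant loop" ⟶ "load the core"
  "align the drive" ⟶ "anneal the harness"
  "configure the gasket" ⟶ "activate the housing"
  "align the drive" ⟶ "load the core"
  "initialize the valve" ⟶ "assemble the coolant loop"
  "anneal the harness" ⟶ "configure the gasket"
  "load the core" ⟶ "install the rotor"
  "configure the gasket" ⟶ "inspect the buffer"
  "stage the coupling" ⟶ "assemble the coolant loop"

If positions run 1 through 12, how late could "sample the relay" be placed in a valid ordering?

9

Following every chain forward from "sample the relay", the steps that must come later are "inspect the buffer", "install the rotor", "activate the housing" — 3 of them.
With 3 mandatory successors out of 12 steps total, the latest slot for "sample the relay" is 12−3 = 9, and it's reachable by doing all non-successors before "sample the relay".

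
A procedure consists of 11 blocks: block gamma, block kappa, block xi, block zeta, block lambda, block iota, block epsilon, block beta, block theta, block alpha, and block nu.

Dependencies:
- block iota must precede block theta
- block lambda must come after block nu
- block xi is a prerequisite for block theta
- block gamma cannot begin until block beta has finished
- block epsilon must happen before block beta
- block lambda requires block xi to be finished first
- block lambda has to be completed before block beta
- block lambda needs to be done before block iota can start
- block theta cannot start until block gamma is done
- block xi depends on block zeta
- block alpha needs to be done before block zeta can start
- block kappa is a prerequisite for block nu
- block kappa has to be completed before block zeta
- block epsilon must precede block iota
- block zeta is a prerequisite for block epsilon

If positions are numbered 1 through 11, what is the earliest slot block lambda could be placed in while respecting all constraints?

6

Every block that must precede block lambda has to come before it. Tracing all chains that end at block lambda, those blocks are: block kappa, block xi, block zeta, block alpha, block nu — 5 in total.
With 5 mandatory predecessors, the earliest block lambda can sit is position 5+1 = 6, and placing just those 5 first achieves it.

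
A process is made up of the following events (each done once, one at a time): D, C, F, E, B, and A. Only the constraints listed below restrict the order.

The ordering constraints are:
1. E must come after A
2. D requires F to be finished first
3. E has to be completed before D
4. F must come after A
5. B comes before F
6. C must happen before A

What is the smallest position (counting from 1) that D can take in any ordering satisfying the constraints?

6

Every event that must precede D has to come before it. Tracing all chains that end at D, those events are: C, F, E, B, A — 5 in total.
With 5 mandatory predecessors, the earliest D can sit is position 5+1 = 6, and placing just those 5 first achieves it.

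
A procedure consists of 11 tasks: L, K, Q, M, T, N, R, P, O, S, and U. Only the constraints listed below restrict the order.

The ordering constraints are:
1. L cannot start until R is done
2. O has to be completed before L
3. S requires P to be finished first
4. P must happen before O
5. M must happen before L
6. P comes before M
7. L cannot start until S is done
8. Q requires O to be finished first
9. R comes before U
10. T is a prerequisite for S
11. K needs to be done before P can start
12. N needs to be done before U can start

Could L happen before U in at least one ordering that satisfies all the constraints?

Yes

No chain of constraints runs from U to L, so U is not required to come first.
So a valid ordering placing L earlier than U exists.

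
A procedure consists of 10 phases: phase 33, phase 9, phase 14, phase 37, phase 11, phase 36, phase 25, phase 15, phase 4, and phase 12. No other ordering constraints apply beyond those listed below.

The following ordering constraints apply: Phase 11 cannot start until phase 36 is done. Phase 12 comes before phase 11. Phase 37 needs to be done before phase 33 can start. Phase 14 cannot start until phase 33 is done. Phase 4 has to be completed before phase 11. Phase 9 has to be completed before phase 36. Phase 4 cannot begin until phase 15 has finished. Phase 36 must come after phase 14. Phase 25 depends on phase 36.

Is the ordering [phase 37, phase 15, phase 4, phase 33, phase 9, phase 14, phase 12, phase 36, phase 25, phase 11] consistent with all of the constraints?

Yes

Going through the constraints one by one, each required predecessor appears earlier in the sequence than its dependent — e.g. phase 4 (position 3) is before phase 11 (position 10), as required.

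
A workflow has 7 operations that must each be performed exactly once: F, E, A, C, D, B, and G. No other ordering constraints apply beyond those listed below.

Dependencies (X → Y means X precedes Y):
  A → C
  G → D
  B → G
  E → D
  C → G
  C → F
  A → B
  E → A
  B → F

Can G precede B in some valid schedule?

There is a dependency chain B → G, so G always comes after B.
Hence G can never be scheduled before B.

No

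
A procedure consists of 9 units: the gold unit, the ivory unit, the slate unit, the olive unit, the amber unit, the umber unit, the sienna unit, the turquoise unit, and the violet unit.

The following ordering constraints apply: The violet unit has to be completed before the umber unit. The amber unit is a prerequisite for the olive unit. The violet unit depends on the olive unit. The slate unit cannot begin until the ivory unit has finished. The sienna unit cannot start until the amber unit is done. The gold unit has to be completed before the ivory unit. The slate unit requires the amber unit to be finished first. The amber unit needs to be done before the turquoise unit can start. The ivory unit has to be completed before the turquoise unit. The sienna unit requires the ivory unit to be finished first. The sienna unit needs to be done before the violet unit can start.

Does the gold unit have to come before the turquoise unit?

Following the dependencies: the gold unit → the ivory unit → the turquoise unit.
Hence the gold unit necessarily comes before the turquoise unit.

Yes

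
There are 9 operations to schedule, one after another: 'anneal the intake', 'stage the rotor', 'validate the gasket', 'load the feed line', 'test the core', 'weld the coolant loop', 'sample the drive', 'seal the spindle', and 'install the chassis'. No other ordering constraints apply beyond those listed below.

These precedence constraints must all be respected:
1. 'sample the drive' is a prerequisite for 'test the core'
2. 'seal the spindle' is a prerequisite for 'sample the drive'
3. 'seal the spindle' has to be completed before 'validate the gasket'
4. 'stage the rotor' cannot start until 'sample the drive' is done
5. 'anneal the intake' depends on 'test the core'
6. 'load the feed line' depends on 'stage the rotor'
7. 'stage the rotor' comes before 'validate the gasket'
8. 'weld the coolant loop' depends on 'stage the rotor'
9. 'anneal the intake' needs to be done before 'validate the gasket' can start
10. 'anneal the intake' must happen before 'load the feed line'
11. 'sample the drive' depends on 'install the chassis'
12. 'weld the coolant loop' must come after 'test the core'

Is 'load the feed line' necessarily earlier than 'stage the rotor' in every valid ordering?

No

In fact the dependencies run the other way: 'stage the rotor' → 'load the feed line'.
So 'load the feed line' does not have to come before 'stage the rotor' — it cannot.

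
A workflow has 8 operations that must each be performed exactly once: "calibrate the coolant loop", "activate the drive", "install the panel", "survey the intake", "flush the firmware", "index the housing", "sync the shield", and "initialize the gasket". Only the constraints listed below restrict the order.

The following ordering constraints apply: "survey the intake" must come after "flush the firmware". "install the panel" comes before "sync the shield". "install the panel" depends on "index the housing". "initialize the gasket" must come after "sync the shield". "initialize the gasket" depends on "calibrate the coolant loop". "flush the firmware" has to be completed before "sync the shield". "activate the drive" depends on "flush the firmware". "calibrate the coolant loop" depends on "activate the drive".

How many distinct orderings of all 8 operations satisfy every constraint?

121

The operations with no prerequisites are "flush the firmware", "index the housing"; any of them can be placed first.
Systematically extending each partial ordering one operation at a time and counting, there are 121 complete orderings.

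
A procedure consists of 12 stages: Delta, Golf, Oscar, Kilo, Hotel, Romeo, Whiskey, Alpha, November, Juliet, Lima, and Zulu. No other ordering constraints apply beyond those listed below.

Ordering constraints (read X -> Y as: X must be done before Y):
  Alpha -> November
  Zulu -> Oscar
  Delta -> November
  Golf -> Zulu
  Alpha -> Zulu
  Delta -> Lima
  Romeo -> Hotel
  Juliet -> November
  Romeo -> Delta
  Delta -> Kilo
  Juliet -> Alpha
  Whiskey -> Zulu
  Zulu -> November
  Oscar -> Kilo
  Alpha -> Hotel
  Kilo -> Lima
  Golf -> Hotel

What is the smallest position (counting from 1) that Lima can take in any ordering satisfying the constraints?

The stages that are forced before Lima, directly or transitively, are Delta, Golf, Oscar, Kilo, Romeo, Whiskey, Alpha, Juliet, Zulu. That's 9 stages.
With 9 mandatory predecessors, the earliest Lima can sit is position 9+1 = 10, and placing just those 9 first achieves it.

10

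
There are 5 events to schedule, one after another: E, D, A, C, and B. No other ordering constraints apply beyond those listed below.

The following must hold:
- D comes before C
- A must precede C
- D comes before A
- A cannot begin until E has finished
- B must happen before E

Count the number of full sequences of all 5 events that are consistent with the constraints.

3

2 events have no prerequisites (D, B), so any of them could come first.
Systematically extending each partial ordering one event at a time and counting, there are 3 complete orderings.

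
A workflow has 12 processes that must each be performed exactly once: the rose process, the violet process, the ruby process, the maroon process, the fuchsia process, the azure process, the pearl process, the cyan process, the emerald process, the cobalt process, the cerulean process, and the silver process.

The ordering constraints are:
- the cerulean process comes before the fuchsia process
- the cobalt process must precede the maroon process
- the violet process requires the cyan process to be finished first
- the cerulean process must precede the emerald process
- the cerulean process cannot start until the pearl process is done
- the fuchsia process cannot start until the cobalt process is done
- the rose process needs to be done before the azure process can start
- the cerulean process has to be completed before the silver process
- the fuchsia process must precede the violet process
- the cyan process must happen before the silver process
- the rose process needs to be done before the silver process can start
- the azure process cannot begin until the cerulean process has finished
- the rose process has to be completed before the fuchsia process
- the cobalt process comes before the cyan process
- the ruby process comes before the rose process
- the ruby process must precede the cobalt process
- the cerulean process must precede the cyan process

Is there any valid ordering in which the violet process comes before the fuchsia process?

Following the fuchsia process → the violet process, the fuchsia process must precede the violet process in every valid ordering.
So no valid ordering can have the violet process before the fuchsia process.

No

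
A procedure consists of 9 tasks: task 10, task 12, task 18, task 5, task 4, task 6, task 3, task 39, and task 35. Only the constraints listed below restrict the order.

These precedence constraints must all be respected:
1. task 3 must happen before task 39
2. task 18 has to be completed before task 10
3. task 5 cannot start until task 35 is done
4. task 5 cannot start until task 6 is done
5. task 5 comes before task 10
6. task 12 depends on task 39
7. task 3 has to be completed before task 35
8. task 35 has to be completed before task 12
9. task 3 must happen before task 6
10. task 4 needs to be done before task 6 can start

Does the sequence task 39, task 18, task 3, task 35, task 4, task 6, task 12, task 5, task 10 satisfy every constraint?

The sequence places task 39 ahead of task 3.
That contradicts the constraint that task 3 must precede task 39.

No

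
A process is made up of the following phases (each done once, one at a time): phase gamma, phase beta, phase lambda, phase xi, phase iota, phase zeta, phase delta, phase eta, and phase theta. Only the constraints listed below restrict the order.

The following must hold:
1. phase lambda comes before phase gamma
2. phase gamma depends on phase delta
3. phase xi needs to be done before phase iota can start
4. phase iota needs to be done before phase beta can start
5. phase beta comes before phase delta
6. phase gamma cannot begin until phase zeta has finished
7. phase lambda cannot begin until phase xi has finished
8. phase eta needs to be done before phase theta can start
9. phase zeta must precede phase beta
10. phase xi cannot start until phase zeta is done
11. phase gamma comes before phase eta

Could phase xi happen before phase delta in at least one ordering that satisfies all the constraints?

Phase xi is actually forced before phase delta by the constraints, so certainly some valid ordering has phase xi first.

Yes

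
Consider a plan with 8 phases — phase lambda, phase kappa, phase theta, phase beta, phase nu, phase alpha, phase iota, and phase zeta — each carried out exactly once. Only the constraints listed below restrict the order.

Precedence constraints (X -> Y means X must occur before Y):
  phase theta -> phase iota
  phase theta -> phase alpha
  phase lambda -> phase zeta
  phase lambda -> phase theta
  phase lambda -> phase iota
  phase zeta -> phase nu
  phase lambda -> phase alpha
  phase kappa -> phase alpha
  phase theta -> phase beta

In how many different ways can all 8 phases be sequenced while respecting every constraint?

2 phases have no prerequisites (phase lambda, phase kappa), so any of them could come first.
Counting all ways to extend the partial order to a total order gives 468.

468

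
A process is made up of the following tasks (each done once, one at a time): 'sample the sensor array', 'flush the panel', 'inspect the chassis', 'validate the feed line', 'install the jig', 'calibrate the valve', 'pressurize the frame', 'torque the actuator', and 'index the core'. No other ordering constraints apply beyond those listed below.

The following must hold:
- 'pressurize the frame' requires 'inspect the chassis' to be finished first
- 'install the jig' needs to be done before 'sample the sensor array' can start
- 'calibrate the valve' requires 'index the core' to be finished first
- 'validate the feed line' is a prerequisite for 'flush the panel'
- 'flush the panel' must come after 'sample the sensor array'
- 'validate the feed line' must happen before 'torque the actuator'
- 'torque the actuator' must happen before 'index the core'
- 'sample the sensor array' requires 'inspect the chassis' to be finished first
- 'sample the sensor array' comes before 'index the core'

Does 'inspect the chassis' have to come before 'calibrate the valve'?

Yes

There is a constraint chain 'inspect the chassis' → 'sample the sensor array' → 'index the core' → 'calibrate the valve'.
So 'inspect the chassis' must precede 'calibrate the valve' in any valid ordering.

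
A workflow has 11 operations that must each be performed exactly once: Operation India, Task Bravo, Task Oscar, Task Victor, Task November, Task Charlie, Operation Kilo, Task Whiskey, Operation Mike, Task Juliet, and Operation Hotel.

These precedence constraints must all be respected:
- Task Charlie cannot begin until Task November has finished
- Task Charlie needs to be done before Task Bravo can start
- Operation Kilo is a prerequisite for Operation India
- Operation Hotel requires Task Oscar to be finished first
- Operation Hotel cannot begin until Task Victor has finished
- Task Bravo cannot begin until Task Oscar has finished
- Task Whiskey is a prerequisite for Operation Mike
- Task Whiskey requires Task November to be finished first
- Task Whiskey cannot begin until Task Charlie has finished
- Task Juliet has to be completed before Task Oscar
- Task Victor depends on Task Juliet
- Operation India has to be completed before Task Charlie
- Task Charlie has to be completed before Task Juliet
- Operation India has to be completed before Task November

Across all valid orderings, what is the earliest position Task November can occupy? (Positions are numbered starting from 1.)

3

Every operation that must precede Task November has to come before it. Tracing all chains that end at Task November, those operations are: Operation India, Operation Kilo — 2 in total.
With 2 mandatory predecessors, the earliest Task November can sit is position 2+1 = 3, and placing just those 2 first achieves it.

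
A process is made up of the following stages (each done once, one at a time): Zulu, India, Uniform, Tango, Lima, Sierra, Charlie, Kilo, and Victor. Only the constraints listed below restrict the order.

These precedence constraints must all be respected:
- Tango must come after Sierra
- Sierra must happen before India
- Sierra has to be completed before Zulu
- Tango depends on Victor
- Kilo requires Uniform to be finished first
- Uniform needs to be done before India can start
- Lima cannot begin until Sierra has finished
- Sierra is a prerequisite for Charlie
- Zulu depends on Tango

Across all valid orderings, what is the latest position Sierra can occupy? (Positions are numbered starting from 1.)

Every stage that must follow Sierra has to come after it. Tracing all chains starting from Sierra, those stages are: Zulu, India, Tango, Lima, Charlie — 5 in total.
With 5 mandatory successors out of 9 stages total, the latest slot for Sierra is 9−5 = 4, and it's reachable by doing all non-successors before Sierra.

4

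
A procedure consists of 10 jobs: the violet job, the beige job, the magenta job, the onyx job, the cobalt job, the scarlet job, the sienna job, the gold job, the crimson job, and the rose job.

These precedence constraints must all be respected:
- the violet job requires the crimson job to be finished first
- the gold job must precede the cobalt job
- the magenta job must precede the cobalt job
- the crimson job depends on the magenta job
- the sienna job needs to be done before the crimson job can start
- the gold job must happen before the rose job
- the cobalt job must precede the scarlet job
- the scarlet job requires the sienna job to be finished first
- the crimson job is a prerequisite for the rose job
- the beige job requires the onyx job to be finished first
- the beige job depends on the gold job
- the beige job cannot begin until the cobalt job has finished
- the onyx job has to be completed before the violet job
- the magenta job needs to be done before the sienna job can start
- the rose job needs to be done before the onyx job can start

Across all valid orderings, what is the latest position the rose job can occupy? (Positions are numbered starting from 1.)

7

Every job that must follow the rose job has to come after it. Tracing all chains starting from the rose job, those jobs are: the violet job, the beige job, the onyx job — 3 in total.
So at least 3 jobs follow the rose job, putting the rose job no later than position 7. That position is achievable by scheduling everything else first.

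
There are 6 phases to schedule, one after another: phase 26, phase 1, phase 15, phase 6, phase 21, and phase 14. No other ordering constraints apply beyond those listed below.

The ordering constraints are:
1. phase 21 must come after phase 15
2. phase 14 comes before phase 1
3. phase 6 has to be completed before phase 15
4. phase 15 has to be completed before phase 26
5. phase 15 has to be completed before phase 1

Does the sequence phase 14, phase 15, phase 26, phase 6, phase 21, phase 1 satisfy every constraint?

The sequence places phase 15 ahead of phase 6.
But one of the constraints requires phase 6 before phase 15, so this ordering violates it.

No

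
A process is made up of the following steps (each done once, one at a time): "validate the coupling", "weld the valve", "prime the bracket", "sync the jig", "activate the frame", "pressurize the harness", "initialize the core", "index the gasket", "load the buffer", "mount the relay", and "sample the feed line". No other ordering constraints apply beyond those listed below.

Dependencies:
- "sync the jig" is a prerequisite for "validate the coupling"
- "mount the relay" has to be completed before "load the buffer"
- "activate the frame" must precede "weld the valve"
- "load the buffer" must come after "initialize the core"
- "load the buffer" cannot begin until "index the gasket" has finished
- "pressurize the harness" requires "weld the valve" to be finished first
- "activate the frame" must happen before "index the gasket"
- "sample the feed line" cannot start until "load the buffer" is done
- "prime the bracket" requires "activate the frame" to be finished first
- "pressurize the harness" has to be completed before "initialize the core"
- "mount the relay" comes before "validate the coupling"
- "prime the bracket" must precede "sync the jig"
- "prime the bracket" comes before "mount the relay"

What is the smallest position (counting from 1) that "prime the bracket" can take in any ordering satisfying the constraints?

Working backwards through the constraints from "prime the bracket", its only required predecessor is "activate the frame".
So at minimum 1 step comes before "prime the bracket", putting "prime the bracket" no earlier than position 2. That position is achievable by scheduling exactly that predecessor first.

2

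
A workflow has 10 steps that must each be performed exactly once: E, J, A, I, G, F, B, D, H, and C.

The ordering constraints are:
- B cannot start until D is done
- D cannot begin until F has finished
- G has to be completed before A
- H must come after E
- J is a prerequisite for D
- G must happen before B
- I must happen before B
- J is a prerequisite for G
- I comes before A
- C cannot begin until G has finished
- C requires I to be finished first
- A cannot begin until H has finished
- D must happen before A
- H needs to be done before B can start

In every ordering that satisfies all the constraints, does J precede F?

No

No chain of constraints connects J to F in either direction.
So J can come before F or after — it is not forced.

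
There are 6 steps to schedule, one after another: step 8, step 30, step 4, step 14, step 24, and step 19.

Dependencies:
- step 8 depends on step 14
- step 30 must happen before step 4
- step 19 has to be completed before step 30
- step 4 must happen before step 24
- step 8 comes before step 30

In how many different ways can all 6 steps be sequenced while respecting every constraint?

2 steps have no prerequisites (step 14, step 19), so any of them could come first.
Counting all ways to extend the partial order to a total order gives 3.

3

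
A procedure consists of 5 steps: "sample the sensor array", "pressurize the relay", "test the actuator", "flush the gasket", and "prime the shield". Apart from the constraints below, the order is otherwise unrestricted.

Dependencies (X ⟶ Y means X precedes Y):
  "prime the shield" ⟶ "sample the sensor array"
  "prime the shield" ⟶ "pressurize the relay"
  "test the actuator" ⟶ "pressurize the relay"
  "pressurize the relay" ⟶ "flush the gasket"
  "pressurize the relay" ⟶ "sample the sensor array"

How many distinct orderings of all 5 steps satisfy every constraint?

4

2 steps have no prerequisites ("test the actuator", "prime the shield"), so any of them could come first.
Counting all ways to extend the partial order to a total order gives 4.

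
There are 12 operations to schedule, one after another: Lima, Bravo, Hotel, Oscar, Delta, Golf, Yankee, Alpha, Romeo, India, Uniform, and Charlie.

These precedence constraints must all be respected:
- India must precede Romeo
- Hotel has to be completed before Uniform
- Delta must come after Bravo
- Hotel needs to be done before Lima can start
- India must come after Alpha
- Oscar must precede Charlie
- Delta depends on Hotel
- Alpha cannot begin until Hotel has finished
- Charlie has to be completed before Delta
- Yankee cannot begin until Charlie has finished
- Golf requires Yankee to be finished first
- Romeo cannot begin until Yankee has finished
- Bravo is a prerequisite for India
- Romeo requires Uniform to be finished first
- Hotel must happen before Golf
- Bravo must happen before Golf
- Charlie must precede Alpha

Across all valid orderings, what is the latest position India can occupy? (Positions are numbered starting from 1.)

Following the constraints forward from India, its only required successor is Romeo.
With 1 mandatory successor out of 12 operations total, the latest slot for India is 12−1 = 11, and it's reachable by doing all non-successors before India.

11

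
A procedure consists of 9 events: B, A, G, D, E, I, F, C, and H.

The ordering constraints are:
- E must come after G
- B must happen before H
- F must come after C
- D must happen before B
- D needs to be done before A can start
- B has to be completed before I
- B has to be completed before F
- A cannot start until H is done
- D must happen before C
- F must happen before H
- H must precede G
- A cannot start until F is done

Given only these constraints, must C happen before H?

Yes

Chaining the stated constraints: C → F → H.
That forces C before H in every valid schedule.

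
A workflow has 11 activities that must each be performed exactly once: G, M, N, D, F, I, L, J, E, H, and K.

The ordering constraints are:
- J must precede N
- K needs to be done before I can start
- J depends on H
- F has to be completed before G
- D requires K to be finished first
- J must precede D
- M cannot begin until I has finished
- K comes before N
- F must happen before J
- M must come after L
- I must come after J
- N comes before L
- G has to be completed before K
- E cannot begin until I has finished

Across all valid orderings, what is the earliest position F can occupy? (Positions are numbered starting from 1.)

No constraint forces any other activity before F, so it can be placed first.

1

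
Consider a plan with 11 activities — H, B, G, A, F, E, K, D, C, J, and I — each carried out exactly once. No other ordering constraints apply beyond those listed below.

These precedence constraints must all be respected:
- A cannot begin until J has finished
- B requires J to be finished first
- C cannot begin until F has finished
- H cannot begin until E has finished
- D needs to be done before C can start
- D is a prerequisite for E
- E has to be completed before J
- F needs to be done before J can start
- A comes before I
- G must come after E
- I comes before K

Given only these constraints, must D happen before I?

Yes

Chaining the stated constraints: D → E → J → A → I.
Hence D necessarily comes before I.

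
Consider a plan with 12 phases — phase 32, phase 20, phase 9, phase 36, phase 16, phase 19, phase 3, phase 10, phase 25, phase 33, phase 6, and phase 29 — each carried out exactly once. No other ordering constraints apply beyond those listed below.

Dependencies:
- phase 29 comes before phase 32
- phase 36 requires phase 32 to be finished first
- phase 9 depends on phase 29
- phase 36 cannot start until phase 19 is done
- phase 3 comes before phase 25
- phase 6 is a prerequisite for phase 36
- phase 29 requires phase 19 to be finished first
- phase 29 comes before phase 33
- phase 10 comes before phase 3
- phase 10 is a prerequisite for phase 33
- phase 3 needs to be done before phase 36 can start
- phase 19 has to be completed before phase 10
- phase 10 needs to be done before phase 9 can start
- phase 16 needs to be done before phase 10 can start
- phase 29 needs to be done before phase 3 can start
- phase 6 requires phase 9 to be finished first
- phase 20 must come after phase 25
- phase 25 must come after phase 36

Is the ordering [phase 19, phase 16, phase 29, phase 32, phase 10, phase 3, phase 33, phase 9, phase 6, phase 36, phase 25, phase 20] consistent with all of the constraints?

Yes

Checking each listed constraint against this order: for instance, phase 19 is in position 1 and phase 36 in position 10, so that constraint holds — and the remaining constraints check out the same way.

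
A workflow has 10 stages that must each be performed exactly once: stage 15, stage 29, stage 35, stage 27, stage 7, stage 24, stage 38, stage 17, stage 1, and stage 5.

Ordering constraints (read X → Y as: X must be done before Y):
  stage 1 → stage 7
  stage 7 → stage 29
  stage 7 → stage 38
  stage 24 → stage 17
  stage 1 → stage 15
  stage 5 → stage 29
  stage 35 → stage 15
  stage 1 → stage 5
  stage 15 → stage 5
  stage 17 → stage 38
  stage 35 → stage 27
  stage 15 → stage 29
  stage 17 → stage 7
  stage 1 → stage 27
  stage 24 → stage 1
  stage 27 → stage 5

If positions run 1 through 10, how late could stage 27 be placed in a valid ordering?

Every stage that must follow stage 27 has to come after it. Tracing all chains starting from stage 27, those stages are: stage 29, stage 5 — 2 in total.
With 2 mandatory successors out of 10 stages total, the latest slot for stage 27 is 10−2 = 8, and it's reachable by doing all non-successors before stage 27.

8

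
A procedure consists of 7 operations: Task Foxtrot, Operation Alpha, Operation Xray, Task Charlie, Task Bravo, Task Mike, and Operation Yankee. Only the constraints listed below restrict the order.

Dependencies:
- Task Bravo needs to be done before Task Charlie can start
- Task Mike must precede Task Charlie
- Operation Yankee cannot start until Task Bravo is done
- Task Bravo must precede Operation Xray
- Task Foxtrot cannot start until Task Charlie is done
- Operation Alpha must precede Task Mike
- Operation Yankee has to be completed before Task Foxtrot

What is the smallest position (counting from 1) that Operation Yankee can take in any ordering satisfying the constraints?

The only operation forced before Operation Yankee (directly or transitively) is Task Bravo.
With 1 mandatory predecessor, the earliest Operation Yankee can sit is position 1+1 = 2, and placing just that one first achieves it.

2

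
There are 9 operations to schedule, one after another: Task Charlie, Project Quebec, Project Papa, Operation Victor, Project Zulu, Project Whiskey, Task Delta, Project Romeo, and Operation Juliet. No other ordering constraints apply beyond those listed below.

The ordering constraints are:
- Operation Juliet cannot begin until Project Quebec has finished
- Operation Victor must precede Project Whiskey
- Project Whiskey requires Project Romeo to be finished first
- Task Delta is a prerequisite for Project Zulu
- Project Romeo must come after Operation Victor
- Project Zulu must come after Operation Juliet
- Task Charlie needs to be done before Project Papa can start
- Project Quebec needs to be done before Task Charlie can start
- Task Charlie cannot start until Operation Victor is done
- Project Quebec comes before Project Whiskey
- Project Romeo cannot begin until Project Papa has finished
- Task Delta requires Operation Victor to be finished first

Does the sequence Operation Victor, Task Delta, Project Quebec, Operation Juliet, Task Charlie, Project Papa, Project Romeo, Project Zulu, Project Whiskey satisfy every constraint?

Every stated constraint is respected: Operation Victor sits at position 1, ahead of Project Whiskey at position 9, and each of the other listed pairs likewise has the predecessor earlier in the sequence.

Yes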